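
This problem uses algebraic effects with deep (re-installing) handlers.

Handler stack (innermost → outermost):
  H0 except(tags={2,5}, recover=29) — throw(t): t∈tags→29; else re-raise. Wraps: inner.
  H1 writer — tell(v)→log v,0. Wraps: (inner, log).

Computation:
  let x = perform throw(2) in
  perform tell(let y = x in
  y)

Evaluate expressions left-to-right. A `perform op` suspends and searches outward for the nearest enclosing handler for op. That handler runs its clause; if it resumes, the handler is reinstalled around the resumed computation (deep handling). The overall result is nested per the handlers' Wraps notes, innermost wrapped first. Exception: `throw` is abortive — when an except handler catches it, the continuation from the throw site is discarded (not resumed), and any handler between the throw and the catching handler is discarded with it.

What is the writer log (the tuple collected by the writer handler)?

Working:
throw(2) @ H0 caught ⇒ 29
H1 returns (29, ())
= (29, ())

Answer: ()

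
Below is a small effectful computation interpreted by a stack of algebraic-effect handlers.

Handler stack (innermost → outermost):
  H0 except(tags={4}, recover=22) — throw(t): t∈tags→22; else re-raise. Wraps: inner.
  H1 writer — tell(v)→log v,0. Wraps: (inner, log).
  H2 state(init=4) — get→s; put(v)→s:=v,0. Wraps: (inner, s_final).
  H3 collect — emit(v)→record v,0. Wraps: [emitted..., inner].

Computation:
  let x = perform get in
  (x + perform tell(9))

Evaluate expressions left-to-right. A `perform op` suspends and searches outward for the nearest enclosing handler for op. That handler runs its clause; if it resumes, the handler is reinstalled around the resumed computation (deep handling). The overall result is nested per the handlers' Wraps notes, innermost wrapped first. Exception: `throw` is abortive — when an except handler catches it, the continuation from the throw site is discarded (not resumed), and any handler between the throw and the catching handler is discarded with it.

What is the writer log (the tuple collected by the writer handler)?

Step-by-step:
get @ H2 ⇒ 4
tell(9) @ H1 ⇒ log+=9
H0 returns 4
H1 returns (4, (9))
H2 returns ((4, (9)), 4)
H3 returns [((4, (9)), 4)]
= [((4, (9)), 4)]

Answer: (9)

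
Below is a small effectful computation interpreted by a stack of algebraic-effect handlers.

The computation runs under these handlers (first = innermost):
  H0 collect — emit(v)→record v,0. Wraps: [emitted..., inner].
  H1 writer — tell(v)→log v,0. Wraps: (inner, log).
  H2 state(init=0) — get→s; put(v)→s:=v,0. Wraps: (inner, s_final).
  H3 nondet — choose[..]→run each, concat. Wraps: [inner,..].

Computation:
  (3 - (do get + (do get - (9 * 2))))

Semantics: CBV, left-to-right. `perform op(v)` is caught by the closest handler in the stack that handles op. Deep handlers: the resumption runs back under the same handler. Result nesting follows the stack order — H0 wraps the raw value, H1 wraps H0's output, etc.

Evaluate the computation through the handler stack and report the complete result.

Answer: [(([21], ()), 0)]

Step-by-step:
get @ H2 ⇒ 0
get @ H2 ⇒ 0
H0 returns [21]
H1 returns ([21], ())
H2 returns (([21], ()), 0)
H3 returns [(([21], ()), 0)]
= [(([21], ()), 0)]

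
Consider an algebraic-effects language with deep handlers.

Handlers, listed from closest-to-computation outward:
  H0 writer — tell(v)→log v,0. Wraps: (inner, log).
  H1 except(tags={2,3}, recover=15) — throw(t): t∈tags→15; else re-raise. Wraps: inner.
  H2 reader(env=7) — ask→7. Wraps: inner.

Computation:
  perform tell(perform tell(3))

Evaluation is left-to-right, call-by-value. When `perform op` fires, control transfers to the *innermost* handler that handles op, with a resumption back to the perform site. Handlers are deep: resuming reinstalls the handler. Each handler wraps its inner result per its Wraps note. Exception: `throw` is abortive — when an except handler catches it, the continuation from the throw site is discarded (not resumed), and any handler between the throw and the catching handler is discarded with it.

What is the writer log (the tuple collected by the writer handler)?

Answer: (3, 0)

Step-by-step:
tell(3) @ H0 ⇒ log+=3
tell(0) @ H0 ⇒ log+=0
H0 returns (0, (3, 0))
H1 returns (0, (3, 0))
H2 returns (0, (3, 0))
= (0, (3, 0))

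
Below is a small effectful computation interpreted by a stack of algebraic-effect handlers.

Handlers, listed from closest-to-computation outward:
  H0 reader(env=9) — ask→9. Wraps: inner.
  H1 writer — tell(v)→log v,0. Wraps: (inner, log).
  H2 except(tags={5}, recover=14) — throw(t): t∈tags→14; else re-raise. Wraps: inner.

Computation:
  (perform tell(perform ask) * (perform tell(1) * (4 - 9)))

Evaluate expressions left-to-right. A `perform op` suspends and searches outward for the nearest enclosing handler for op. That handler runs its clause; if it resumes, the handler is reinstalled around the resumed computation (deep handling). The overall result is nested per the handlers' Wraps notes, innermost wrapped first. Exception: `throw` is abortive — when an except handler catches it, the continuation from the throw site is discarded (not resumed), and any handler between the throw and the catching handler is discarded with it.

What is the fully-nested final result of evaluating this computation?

Evaluation trace:
ask @ H0 ⇒ 9
tell(9) @ H1 ⇒ log+=9
tell(1) @ H1 ⇒ log+=1
H0 returns 0
H1 returns (0, (9, 1))
H2 returns (0, (9, 1))
= (0, (9, 1))

Answer: (0, (9, 1))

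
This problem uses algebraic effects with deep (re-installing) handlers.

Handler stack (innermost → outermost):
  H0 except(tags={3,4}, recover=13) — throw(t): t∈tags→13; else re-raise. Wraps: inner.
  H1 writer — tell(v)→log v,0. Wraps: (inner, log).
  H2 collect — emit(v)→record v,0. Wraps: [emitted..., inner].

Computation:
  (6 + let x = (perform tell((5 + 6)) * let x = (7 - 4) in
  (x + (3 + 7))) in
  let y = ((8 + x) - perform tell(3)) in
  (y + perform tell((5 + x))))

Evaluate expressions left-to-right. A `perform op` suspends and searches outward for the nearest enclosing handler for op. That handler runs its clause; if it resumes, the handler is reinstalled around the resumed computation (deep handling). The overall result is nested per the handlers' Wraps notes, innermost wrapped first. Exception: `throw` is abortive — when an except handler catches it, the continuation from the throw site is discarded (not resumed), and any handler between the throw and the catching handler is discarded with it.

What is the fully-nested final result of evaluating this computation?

Working:
tell(11) @ H1 ⇒ log+=11
tell(3) @ H1 ⇒ log+=3
tell(5) @ H1 ⇒ log+=5
H0 returns 14
H1 returns (14, (11, 3, 5))
H2 returns [(14, (11, 3, 5))]
= [(14, (11, 3, 5))]

Answer: [(14, (11, 3, 5))]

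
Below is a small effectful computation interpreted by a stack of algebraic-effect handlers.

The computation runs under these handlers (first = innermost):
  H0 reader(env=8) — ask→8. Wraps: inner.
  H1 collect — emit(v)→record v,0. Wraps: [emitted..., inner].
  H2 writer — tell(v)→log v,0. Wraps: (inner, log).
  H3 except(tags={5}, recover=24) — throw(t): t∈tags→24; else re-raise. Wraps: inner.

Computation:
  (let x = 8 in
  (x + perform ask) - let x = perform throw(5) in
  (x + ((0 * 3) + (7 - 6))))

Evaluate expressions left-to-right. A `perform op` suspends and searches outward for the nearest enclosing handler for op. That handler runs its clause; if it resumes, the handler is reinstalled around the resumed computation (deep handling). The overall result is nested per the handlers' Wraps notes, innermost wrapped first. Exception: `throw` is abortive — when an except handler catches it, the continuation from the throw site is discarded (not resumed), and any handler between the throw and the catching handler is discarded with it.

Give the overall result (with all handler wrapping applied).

Working:
ask @ H0 ⇒ 8
throw(5) @ H3 caught ⇒ 24
= 24

Answer: 24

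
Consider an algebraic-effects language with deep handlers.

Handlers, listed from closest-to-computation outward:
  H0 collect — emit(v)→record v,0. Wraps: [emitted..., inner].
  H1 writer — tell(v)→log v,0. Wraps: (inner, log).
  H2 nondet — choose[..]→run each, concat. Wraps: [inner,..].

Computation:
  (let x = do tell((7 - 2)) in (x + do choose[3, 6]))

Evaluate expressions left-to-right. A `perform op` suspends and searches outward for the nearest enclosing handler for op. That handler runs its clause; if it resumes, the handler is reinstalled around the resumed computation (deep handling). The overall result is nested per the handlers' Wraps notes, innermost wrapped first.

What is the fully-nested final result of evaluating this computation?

Answer: [([3], (5)), ([6], (5))]

Step-by-step:
tell(5) @ H1 ⇒ log+=5
choose[3, 6] @ H2
  branch[0] choose=3:
    H0 returns [3]
    H1 returns ([3], (5))
    H2 returns [([3], (5))]
  branch[1] choose=6:
    H0 returns [6]
    H1 returns ([6], (5))
    H2 returns [([6], (5))]
= [([3], (5)), ([6], (5))]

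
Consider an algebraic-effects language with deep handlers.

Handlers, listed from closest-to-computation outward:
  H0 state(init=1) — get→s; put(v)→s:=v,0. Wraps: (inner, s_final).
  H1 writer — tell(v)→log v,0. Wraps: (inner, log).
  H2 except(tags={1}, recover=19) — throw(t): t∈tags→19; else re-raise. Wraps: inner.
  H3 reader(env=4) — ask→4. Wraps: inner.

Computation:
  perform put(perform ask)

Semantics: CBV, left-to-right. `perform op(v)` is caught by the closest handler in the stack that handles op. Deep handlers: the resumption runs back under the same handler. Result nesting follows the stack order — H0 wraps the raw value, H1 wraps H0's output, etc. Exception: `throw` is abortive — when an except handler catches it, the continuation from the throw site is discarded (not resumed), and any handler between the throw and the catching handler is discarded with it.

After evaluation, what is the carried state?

Answer: 4

Step-by-step:
ask @ H3 ⇒ 4
put(4) @ H0 ⇒ s:=4
H0 returns (0, 4)
H1 returns ((0, 4), ())
H2 returns ((0, 4), ())
H3 returns ((0, 4), ())
= ((0, 4), ())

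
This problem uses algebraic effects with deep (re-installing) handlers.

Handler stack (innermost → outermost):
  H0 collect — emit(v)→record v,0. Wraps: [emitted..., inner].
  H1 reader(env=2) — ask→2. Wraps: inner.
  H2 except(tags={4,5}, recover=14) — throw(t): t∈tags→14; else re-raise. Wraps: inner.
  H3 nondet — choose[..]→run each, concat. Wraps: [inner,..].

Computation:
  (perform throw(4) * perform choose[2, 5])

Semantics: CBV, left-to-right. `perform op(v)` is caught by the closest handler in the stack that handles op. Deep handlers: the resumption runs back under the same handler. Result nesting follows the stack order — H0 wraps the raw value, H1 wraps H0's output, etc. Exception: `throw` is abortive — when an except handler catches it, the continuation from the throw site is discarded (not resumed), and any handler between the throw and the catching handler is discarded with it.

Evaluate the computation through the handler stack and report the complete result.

Answer: [14]

Step-by-step:
throw(4) @ H2 caught ⇒ 14
H3 returns [14]
= [14]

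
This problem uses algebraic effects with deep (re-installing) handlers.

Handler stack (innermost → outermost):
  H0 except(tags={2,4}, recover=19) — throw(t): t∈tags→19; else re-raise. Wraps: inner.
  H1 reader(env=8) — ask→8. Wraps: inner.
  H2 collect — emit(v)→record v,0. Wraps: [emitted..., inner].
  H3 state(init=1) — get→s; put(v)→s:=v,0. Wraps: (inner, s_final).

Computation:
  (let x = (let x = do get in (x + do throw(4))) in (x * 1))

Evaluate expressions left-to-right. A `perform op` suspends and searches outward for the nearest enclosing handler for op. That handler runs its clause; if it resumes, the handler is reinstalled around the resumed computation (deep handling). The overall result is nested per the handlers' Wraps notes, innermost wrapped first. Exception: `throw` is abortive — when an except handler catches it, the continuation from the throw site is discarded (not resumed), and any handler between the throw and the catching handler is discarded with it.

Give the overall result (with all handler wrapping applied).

Working:
get @ H3 ⇒ 1
throw(4) @ H0 caught ⇒ 19
H1 returns 19
H2 returns [19]
H3 returns ([19], 1)
= ([19], 1)

Answer: ([19], 1)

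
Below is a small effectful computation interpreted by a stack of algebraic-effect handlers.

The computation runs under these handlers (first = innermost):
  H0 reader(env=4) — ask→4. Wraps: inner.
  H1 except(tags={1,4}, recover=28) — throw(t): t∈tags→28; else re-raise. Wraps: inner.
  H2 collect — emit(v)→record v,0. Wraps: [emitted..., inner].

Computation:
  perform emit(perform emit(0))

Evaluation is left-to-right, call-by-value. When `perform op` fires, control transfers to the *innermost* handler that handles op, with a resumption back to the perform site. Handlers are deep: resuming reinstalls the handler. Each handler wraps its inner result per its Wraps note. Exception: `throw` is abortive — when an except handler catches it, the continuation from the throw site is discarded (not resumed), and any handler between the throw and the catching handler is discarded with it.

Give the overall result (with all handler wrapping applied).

Answer: [0, 0, 0]

Working:
emit(0) @ H2 ⇒ out+=0
emit(0) @ H2 ⇒ out+=0
H0 returns 0
H1 returns 0
H2 returns [0, 0, 0]
= [0, 0, 0]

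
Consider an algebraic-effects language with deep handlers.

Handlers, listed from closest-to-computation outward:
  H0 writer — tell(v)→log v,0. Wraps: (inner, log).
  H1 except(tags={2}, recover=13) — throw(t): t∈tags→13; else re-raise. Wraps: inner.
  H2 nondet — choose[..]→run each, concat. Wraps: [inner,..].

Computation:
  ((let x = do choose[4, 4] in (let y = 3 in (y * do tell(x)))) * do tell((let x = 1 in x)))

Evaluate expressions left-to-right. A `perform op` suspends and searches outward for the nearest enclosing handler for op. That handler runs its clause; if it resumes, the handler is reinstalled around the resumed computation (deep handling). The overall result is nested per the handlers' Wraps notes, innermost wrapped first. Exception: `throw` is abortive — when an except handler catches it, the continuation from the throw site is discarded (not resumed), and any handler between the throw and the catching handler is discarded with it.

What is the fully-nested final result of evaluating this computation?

Answer: [(0, (4, 1)), (0, (4, 1))]

Step-by-step:
choose[4, 4] @ H2
  branch[0] choose=4:
    tell(4) @ H0 ⇒ log+=4
    tell(1) @ H0 ⇒ log+=1
    H0 returns (0, (4, 1))
    H1 returns (0, (4, 1))
    H2 returns [(0, (4, 1))]
  branch[1] choose=4:
    tell(4) @ H0 ⇒ log+=4
    tell(1) @ H0 ⇒ log+=1
    H0 returns (0, (4, 1))
    H1 returns (0, (4, 1))
    H2 returns [(0, (4, 1))]
= [(0, (4, 1)), (0, (4, 1))]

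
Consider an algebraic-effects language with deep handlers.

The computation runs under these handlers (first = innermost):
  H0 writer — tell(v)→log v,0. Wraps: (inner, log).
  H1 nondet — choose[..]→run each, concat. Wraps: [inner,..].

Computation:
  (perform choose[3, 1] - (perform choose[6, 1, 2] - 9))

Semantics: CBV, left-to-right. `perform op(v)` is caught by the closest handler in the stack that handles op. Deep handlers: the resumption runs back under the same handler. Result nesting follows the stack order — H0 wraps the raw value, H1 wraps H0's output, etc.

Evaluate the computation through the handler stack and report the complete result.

Answer: [(6, ()), (11, ()), (10, ()), (4, ()), (9, ()), (8, ())]

Working:
choose[3, 1] @ H1
  branch[0] choose=3:
    choose[6, 1, 2] @ H1
      branch[0] choose=6:
        H0 returns (6, ())
        H1 returns [(6, ())]
      branch[1] choose=1:
        H0 returns (11, ())
        H1 returns [(11, ())]
      branch[2] choose=2:
        H0 returns (10, ())
        H1 returns [(10, ())]
  branch[1] choose=1:
    choose[6, 1, 2] @ H1
      branch[0] choose=6:
        H0 returns (4, ())
        H1 returns [(4, ())]
      branch[1] choose=1:
        H0 returns (9, ())
        H1 returns [(9, ())]
      branch[2] choose=2:
        H0 returns (8, ())
        H1 returns [(8, ())]
= [(6, ()), (11, ()), (10, ()), (4, ()), (9, ()), (8, ())]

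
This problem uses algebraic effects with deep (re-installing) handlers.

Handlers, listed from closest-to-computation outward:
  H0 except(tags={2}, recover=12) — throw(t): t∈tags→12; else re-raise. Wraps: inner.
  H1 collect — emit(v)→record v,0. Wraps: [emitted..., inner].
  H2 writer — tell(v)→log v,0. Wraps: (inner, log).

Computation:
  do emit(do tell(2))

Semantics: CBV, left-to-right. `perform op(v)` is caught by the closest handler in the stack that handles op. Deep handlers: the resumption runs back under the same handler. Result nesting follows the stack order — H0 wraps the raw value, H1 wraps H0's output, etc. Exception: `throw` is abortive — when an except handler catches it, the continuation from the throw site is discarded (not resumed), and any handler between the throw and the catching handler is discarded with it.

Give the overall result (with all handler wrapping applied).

Answer: ([0, 0], (2))

Step-by-step:
tell(2) @ H2 ⇒ log+=2
emit(0) @ H1 ⇒ out+=0
H0 returns 0
H1 returns [0, 0]
H2 returns ([0, 0], (2))
= ([0, 0], (2))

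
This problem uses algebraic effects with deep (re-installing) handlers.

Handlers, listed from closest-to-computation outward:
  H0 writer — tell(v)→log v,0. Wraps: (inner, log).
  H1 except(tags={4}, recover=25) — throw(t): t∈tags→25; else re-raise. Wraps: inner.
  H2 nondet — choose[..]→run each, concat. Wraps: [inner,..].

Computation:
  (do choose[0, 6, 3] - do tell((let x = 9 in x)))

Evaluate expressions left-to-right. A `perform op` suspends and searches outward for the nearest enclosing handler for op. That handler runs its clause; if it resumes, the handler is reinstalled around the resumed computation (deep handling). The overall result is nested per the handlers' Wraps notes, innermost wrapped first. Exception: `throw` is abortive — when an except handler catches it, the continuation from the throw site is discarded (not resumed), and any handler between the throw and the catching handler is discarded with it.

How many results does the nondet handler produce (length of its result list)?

Answer: 3

Evaluation trace:
choose[0, 6, 3] @ H2
  branch[0] choose=0:
    tell(9) @ H0 ⇒ log+=9
    H0 returns (0, (9))
    H1 returns (0, (9))
    H2 returns [(0, (9))]
  branch[1] choose=6:
    tell(9) @ H0 ⇒ log+=9
    H0 returns (6, (9))
    H1 returns (6, (9))
    H2 returns [(6, (9))]
  branch[2] choose=3:
    tell(9) @ H0 ⇒ log+=9
    H0 returns (3, (9))
    H1 returns (3, (9))
    H2 returns [(3, (9))]
= [(0, (9)), (6, (9)), (3, (9))]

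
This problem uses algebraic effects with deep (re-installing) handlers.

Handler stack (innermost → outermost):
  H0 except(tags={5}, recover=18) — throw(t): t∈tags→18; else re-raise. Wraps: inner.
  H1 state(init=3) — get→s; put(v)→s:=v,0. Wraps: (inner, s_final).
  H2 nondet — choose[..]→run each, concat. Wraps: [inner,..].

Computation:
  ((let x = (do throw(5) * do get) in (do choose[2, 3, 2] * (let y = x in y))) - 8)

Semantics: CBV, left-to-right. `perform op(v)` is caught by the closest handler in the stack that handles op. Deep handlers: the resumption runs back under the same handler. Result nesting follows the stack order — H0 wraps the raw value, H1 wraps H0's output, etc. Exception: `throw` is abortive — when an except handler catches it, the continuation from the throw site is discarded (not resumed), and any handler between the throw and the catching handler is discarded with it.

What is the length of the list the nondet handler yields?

Working:
throw(5) @ H0 caught ⇒ 18
H1 returns (18, 3)
H2 returns [(18, 3)]
= [(18, 3)]

Answer: 1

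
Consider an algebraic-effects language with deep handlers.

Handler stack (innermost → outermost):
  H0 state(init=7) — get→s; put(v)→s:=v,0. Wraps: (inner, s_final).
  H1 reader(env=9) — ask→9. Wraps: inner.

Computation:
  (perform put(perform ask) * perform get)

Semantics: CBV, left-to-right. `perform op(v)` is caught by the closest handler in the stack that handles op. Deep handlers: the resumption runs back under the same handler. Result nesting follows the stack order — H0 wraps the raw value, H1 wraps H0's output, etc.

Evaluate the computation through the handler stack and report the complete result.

Answer: (0, 9)

Step-by-step:
ask @ H1 ⇒ 9
put(9) @ H0 ⇒ s:=9
get @ H0 ⇒ 9
H0 returns (0, 9)
H1 returns (0, 9)
= (0, 9)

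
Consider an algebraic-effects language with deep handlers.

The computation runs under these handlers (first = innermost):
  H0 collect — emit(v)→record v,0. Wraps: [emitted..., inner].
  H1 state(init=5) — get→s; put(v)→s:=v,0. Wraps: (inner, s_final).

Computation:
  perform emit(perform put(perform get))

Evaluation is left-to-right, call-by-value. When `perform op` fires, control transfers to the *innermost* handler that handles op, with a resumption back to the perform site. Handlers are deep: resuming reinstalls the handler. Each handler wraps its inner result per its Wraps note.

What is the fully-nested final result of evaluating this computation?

Working:
get @ H1 ⇒ 5
put(5) @ H1 ⇒ s:=5
emit(0) @ H0 ⇒ out+=0
H0 returns [0, 0]
H1 returns ([0, 0], 5)
= ([0, 0], 5)

Answer: ([0, 0], 5)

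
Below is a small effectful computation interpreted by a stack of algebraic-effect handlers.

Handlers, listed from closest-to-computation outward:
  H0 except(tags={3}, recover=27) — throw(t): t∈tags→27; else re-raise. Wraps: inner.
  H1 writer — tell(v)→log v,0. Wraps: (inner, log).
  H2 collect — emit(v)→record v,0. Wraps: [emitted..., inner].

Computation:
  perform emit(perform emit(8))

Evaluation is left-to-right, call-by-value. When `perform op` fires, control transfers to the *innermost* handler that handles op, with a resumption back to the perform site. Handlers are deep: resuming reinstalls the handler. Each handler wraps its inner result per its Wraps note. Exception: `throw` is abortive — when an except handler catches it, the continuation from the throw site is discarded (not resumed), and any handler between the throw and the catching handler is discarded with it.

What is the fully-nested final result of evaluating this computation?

Step-by-step:
emit(8) @ H2 ⇒ out+=8
emit(0) @ H2 ⇒ out+=0
H0 returns 0
H1 returns (0, ())
H2 returns [8, 0, (0, ())]
= [8, 0, (0, ())]

Answer: [8, 0, (0, ())]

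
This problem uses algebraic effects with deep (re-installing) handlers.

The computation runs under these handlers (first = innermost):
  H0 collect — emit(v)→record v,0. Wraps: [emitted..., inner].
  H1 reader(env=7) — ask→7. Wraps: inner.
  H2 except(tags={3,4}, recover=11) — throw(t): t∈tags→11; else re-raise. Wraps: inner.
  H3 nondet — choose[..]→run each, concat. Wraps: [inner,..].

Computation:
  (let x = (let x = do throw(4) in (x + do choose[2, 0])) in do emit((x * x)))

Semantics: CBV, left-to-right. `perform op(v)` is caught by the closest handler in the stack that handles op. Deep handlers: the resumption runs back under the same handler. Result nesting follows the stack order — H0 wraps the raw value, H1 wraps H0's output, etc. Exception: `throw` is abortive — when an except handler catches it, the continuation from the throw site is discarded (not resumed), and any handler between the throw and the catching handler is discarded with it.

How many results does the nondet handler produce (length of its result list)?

Evaluation trace:
throw(4) @ H2 caught ⇒ 11
H3 returns [11]
= [11]

Answer: 1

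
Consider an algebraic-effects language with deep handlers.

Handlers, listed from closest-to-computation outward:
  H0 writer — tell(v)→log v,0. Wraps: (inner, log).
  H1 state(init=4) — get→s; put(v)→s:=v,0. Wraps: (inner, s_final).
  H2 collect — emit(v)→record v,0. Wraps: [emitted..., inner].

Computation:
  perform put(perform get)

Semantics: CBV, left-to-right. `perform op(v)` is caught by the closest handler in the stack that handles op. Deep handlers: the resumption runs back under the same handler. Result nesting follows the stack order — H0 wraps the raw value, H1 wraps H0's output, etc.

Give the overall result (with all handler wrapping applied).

Answer: [((0, ()), 4)]

Working:
get @ H1 ⇒ 4
put(4) @ H1 ⇒ s:=4
H0 returns (0, ())
H1 returns ((0, ()), 4)
H2 returns [((0, ()), 4)]
= [((0, ()), 4)]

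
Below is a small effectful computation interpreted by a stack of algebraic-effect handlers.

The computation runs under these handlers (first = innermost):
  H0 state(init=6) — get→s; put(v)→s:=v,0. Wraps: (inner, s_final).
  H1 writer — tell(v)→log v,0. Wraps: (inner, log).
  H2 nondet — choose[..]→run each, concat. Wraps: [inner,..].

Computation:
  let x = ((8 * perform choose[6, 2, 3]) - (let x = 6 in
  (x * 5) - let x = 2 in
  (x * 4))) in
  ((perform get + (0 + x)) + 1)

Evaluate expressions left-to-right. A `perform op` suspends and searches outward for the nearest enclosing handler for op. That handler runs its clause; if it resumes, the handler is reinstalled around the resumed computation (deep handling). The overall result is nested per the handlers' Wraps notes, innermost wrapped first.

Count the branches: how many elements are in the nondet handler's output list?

Answer: 3

Working:
choose[6, 2, 3] @ H2
  branch[0] choose=6:
    get @ H0 ⇒ 6
    H0 returns (33, 6)
    H1 returns ((33, 6), ())
    H2 returns [((33, 6), ())]
  branch[1] choose=2:
    get @ H0 ⇒ 6
    H0 returns (1, 6)
    H1 returns ((1, 6), ())
    H2 returns [((1, 6), ())]
  branch[2] choose=3:
    get @ H0 ⇒ 6
    H0 returns (9, 6)
    H1 returns ((9, 6), ())
    H2 returns [((9, 6), ())]
= [((33, 6), ()), ((1, 6), ()), ((9, 6), ())]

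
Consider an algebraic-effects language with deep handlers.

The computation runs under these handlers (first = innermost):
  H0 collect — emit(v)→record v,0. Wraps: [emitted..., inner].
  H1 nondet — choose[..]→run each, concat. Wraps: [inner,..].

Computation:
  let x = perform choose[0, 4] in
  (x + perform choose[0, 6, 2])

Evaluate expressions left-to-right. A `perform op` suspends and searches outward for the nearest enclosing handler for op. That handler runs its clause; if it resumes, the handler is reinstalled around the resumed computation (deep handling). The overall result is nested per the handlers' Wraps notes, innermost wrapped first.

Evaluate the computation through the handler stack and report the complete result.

Answer: [[0], [6], [2], [4], [10], [6]]

Evaluation trace:
choose[0, 4] @ H1
  branch[0] choose=0:
    choose[0, 6, 2] @ H1
      branch[0] choose=0:
        H0 returns [0]
        H1 returns [[0]]
      branch[1] choose=6:
        H0 returns [6]
        H1 returns [[6]]
      branch[2] choose=2:
        H0 returns [2]
        H1 returns [[2]]
  branch[1] choose=4:
    choose[0, 6, 2] @ H1
      branch[0] choose=0:
        H0 returns [4]
        H1 returns [[4]]
      branch[1] choose=6:
        H0 returns [10]
        H1 returns [[10]]
      branch[2] choose=2:
        H0 returns [6]
        H1 returns [[6]]
= [[0], [6], [2], [4], [10], [6]]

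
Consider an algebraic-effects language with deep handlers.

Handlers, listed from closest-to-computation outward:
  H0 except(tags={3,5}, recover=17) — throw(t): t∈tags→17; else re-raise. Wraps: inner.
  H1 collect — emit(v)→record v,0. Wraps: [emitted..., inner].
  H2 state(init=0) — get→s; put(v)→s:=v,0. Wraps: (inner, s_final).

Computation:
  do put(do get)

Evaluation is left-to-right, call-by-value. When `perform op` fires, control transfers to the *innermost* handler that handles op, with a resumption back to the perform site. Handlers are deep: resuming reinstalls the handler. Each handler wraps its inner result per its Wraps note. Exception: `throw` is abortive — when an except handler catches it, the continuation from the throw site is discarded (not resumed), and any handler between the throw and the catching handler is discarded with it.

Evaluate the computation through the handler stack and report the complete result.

Answer: ([0], 0)

Evaluation trace:
get @ H2 ⇒ 0
put(0) @ H2 ⇒ s:=0
H0 returns 0
H1 returns [0]
H2 returns ([0], 0)
= ([0], 0)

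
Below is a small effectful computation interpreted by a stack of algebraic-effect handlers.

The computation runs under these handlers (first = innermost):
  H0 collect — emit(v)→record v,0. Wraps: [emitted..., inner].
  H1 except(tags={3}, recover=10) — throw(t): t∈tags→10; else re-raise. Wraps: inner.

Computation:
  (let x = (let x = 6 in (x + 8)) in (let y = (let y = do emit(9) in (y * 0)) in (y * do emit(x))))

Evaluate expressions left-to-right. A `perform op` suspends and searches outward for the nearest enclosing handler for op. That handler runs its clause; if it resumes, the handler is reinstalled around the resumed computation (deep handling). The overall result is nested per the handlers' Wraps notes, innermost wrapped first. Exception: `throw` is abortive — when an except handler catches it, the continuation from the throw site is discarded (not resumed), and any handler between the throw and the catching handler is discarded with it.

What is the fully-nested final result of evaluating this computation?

Answer: [9, 14, 0]

Evaluation trace:
emit(9) @ H0 ⇒ out+=9
emit(14) @ H0 ⇒ out+=14
H0 returns [9, 14, 0]
H1 returns [9, 14, 0]
= [9, 14, 0]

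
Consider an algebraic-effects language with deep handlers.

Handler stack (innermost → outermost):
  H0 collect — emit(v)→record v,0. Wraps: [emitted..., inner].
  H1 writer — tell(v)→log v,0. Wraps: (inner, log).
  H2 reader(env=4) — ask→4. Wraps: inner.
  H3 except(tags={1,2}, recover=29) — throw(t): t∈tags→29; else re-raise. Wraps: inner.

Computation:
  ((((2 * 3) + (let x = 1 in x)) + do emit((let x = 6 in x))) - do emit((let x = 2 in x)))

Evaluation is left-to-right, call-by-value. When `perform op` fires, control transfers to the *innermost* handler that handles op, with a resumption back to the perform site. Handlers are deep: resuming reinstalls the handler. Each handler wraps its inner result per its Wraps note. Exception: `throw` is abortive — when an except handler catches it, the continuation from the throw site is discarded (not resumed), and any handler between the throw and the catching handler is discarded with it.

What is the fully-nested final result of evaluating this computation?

Answer: ([6, 2, 7], ())

Step-by-step:
emit(6) @ H0 ⇒ out+=6
emit(2) @ H0 ⇒ out+=2
H0 returns [6, 2, 7]
H1 returns ([6, 2, 7], ())
H2 returns ([6, 2, 7], ())
H3 returns ([6, 2, 7], ())
= ([6, 2, 7], ())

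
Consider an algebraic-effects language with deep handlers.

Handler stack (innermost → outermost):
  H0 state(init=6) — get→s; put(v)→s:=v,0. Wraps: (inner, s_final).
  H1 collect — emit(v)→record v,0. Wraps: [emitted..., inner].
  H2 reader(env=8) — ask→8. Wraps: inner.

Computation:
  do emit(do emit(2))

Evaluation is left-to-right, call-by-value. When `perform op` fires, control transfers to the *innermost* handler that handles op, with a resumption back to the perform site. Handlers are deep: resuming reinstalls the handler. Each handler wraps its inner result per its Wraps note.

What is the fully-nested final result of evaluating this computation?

Answer: [2, 0, (0, 6)]

Step-by-step:
emit(2) @ H1 ⇒ out+=2
emit(0) @ H1 ⇒ out+=0
H0 returns (0, 6)
H1 returns [2, 0, (0, 6)]
H2 returns [2, 0, (0, 6)]
= [2, 0, (0, 6)]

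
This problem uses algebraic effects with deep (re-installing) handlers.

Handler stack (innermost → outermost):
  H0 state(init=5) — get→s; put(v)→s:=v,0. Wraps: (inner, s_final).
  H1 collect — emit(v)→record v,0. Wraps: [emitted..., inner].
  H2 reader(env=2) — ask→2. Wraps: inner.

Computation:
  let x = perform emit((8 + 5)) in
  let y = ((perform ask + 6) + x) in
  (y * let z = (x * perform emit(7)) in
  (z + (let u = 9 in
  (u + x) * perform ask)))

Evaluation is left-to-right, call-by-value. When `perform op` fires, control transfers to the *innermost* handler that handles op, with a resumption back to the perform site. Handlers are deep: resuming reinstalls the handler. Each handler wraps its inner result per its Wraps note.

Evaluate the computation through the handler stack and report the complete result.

Answer: [13, 7, (144, 5)]

Evaluation trace:
emit(13) @ H1 ⇒ out+=13
ask @ H2 ⇒ 2
emit(7) @ H1 ⇒ out+=7
ask @ H2 ⇒ 2
H0 returns (144, 5)
H1 returns [13, 7, (144, 5)]
H2 returns [13, 7, (144, 5)]
= [13, 7, (144, 5)]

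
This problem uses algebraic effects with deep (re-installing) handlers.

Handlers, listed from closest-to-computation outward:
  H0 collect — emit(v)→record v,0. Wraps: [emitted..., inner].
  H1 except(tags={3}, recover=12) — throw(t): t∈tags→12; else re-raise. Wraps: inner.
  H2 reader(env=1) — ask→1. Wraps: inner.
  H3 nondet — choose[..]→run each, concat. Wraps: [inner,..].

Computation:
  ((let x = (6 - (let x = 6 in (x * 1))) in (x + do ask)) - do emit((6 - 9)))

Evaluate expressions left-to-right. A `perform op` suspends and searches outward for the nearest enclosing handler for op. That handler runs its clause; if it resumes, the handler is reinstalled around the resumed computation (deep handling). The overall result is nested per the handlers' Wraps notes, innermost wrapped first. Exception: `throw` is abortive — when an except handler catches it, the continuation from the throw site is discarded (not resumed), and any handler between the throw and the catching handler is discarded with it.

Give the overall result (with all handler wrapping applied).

Working:
ask @ H2 ⇒ 1
emit(-3) @ H0 ⇒ out+=-3
H0 returns [-3, 1]
H1 returns [-3, 1]
H2 returns [-3, 1]
H3 returns [[-3, 1]]
= [[-3, 1]]

Answer: [[-3, 1]]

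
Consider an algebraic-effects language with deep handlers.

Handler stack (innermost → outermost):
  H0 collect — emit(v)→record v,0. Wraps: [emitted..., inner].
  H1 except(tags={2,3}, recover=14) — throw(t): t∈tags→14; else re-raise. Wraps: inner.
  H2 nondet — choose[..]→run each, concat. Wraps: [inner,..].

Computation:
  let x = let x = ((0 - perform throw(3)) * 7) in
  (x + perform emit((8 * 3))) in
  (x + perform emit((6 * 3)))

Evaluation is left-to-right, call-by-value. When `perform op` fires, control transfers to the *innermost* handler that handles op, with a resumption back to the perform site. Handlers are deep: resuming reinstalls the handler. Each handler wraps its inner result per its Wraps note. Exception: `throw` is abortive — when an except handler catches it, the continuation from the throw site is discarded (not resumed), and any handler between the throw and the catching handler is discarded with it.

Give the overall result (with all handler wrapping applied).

Evaluation trace:
throw(3) @ H1 caught ⇒ 14
H2 returns [14]
= [14]

Answer: [14]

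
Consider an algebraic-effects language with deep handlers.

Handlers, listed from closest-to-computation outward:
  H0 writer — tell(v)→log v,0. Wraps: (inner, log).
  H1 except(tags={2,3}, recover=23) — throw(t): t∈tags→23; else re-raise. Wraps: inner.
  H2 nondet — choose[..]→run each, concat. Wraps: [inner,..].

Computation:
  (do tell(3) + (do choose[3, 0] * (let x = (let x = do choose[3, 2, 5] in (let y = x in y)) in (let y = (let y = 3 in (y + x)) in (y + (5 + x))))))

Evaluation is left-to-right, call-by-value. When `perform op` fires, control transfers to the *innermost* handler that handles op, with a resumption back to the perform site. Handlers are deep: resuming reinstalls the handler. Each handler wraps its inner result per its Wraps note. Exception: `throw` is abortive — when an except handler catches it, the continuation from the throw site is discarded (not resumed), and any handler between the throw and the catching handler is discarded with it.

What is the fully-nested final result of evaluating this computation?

Step-by-step:
tell(3) @ H0 ⇒ log+=3
choose[3, 0] @ H2
  branch[0] choose=3:
    choose[3, 2, 5] @ H2
      branch[0] choose=3:
        H0 returns (42, (3))
        H1 returns (42, (3))
        H2 returns [(42, (3))]
      branch[1] choose=2:
        H0 returns (36, (3))
        H1 returns (36, (3))
        H2 returns [(36, (3))]
      branch[2] choose=5:
        H0 returns (54, (3))
        H1 returns (54, (3))
        H2 returns [(54, (3))]
  branch[1] choose=0:
    choose[3, 2, 5] @ H2
      branch[0] choose=3:
        H0 returns (0, (3))
        H1 returns (0, (3))
        H2 returns [(0, (3))]
      branch[1] choose=2:
        H0 returns (0, (3))
        H1 returns (0, (3))
        H2 returns [(0, (3))]
      branch[2] choose=5:
        H0 returns (0, (3))
        H1 returns (0, (3))
        H2 returns [(0, (3))]
= [(42, (3)), (36, (3)), (54, (3)), (0, (3)), (0, (3)), (0, (3))]

Answer: [(42, (3)), (36, (3)), (54, (3)), (0, (3)), (0, (3)), (0, (3))]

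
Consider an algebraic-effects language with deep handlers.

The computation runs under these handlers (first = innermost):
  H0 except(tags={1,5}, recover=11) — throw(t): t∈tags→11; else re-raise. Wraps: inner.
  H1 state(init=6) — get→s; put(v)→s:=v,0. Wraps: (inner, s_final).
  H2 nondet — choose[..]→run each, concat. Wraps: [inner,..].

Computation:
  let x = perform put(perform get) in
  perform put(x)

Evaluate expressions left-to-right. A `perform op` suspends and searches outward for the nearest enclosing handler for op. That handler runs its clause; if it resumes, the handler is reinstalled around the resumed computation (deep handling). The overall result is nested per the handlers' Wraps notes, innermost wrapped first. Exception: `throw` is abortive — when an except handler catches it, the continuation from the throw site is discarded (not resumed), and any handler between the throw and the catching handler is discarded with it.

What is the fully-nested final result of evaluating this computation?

Answer: [(0, 0)]

Evaluation trace:
get @ H1 ⇒ 6
put(6) @ H1 ⇒ s:=6
put(0) @ H1 ⇒ s:=0
H0 returns 0
H1 returns (0, 0)
H2 returns [(0, 0)]
= [(0, 0)]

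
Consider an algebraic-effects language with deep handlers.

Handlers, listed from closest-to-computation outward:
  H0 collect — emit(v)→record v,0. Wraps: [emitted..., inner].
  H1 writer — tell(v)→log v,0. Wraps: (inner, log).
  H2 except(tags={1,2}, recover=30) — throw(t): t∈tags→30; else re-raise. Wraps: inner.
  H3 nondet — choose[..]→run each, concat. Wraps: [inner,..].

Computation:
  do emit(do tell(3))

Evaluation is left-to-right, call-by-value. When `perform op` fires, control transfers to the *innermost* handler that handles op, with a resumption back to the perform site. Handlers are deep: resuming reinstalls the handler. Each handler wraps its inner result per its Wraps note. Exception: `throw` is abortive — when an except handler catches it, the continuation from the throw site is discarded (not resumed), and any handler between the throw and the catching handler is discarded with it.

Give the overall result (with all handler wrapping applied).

Working:
tell(3) @ H1 ⇒ log+=3
emit(0) @ H0 ⇒ out+=0
H0 returns [0, 0]
H1 returns ([0, 0], (3))
H2 returns ([0, 0], (3))
H3 returns [([0, 0], (3))]
= [([0, 0], (3))]

Answer: [([0, 0], (3))]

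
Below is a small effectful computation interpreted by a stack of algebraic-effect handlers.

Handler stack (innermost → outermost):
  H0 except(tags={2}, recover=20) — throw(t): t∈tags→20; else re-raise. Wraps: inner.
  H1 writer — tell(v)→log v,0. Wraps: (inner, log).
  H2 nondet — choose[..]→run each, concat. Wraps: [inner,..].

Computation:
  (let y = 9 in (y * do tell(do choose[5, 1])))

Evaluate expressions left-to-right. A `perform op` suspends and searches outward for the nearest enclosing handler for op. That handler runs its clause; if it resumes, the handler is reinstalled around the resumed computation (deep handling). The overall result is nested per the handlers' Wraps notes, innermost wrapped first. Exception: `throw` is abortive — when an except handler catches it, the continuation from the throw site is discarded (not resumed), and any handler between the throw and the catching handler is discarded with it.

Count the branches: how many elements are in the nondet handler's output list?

Working:
choose[5, 1] @ H2
  branch[0] choose=5:
    tell(5) @ H1 ⇒ log+=5
    H0 returns 0
    H1 returns (0, (5))
    H2 returns [(0, (5))]
  branch[1] choose=1:
    tell(1) @ H1 ⇒ log+=1
    H0 returns 0
    H1 returns (0, (1))
    H2 returns [(0, (1))]
= [(0, (5)), (0, (1))]

Answer: 2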